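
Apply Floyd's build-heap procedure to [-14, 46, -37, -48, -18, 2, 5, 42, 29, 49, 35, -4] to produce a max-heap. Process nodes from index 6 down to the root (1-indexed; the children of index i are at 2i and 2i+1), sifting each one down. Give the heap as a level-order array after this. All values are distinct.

sift down from index 6: already satisfies heap property
sift down from index 5:
  -18 vs larger child 49 at index 10, swap → [-14, 46, -37, -48, 49, 2, 5, 42, 29, -18, 35, -4]
sift down from index 4:
  -48 vs larger child 42 at index 8, swap → [-14, 46, -37, 42, 49, 2, 5, -48, 29, -18, 35, -4]
sift down from index 3:
  -37 vs larger child 5 at index 7, swap → [-14, 46, 5, 42, 49, 2, -37, -48, 29, -18, 35, -4]
sift down from index 2:
  46 vs larger child 49 at index 5, swap → [-14, 49, 5, 42, 46, 2, -37, -48, 29, -18, 35, -4]
sift down from index 1:
  -14 vs larger child 49 at index 2, swap → [49, -14, 5, 42, 46, 2, -37, -48, 29, -18, 35, -4]
  -14 vs larger child 46 at index 5, swap → [49, 46, 5, 42, -14, 2, -37, -48, 29, -18, 35, -4]
  -14 vs larger child 35 at index 11, swap → [49, 46, 5, 42, 35, 2, -37, -48, 29, -18, -14, -4]

[49, 46, 5, 42, 35, 2, -37, -48, 29, -18, -14, -4]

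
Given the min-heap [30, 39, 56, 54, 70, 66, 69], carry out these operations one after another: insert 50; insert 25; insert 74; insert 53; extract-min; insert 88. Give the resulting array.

insert 50:
  append 50 at index 7 → [30, 39, 56, 54, 70, 66, 69, 50]
  50 < parent 54 at index 3, swap → [30, 39, 56, 50, 70, 66, 69, 54]
insert 25:
  append 25 at index 8 → [30, 39, 56, 50, 70, 66, 69, 54, 25]
  25 < parent 50 at index 3, swap → [30, 39, 56, 25, 70, 66, 69, 54, 50]
  25 < parent 39 at index 1, swap → [30, 25, 56, 39, 70, 66, 69, 54, 50]
  25 < parent 30 at index 0, swap → [25, 30, 56, 39, 70, 66, 69, 54, 50]
insert 74:
  append 74 at index 9 → [25, 30, 56, 39, 70, 66, 69, 54, 50, 74] (no swap needed)
insert 53:
  append 53 at index 10 → [25, 30, 56, 39, 70, 66, 69, 54, 50, 74, 53]
  53 < parent 70 at index 4, swap → [25, 30, 56, 39, 53, 66, 69, 54, 50, 74, 70]
extract-min → returns 25:
  remove root 25; move last element 70 to root → [70, 30, 56, 39, 53, 66, 69, 54, 50, 74]
  70 vs smaller child 30 at index 1, swap → [30, 70, 56, 39, 53, 66, 69, 54, 50, 74]
  70 vs smaller child 39 at index 3, swap → [30, 39, 56, 70, 53, 66, 69, 54, 50, 74]
  70 vs smaller child 50 at index 8, swap → [30, 39, 56, 50, 53, 66, 69, 54, 70, 74]
insert 88:
  append 88 at index 10 → [30, 39, 56, 50, 53, 66, 69, 54, 70, 74, 88] (no swap needed)

[30, 39, 56, 50, 53, 66, 69, 54, 70, 74, 88]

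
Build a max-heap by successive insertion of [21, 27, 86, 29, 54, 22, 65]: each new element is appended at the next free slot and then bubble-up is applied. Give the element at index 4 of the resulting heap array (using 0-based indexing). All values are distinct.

29

Insert 21:
  append 21 at index 0 → [21] (no swap needed)
Insert 27:
  append 27 at index 1 → [21, 27]
  27 > parent 21 at index 0, swap → [27, 21]
Insert 86:
  append 86 at index 2 → [27, 21, 86]
  86 > parent 27 at index 0, swap → [86, 21, 27]
Insert 29:
  append 29 at index 3 → [86, 21, 27, 29]
  29 > parent 21 at index 1, swap → [86, 29, 27, 21]
Insert 54:
  append 54 at index 4 → [86, 29, 27, 21, 54]
  54 > parent 29 at index 1, swap → [86, 54, 27, 21, 29]
Insert 22:
  append 22 at index 5 → [86, 54, 27, 21, 29, 22] (no swap needed)
Insert 65:
  append 65 at index 6 → [86, 54, 27, 21, 29, 22, 65]
  65 > parent 27 at index 2, swap → [86, 54, 65, 21, 29, 22, 27]
resulting array: [86, 54, 65, 21, 29, 22, 27]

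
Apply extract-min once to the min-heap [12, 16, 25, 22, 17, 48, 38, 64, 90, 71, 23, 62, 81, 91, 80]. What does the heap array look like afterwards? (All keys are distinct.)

remove root 12; move last element 80 to root → [80, 16, 25, 22, 17, 48, 38, 64, 90, 71, 23, 62, 81, 91]
80 vs smaller child 16 at index 1, swap → [16, 80, 25, 22, 17, 48, 38, 64, 90, 71, 23, 62, 81, 91]
80 vs smaller child 17 at index 4, swap → [16, 17, 25, 22, 80, 48, 38, 64, 90, 71, 23, 62, 81, 91]
80 vs smaller child 23 at index 10, swap → [16, 17, 25, 22, 23, 48, 38, 64, 90, 71, 80, 62, 81, 91]

[16, 17, 25, 22, 23, 48, 38, 64, 90, 71, 80, 62, 81, 91]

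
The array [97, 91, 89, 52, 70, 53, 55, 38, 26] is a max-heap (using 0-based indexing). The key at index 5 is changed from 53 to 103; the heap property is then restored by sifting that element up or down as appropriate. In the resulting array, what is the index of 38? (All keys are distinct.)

7

set index 5 from 53 to 103 → [97, 91, 89, 52, 70, 103, 55, 38, 26]
103 > parent 89 at index 2, swap → [97, 91, 103, 52, 70, 89, 55, 38, 26]
103 > parent 97 at index 0, swap → [103, 91, 97, 52, 70, 89, 55, 38, 26]
resulting array: [103, 91, 97, 52, 70, 89, 55, 38, 26]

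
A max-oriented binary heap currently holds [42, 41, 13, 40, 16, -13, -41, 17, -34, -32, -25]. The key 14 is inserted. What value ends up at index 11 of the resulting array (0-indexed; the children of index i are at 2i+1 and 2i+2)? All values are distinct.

-13

append 14 at index 11 → [42, 41, 13, 40, 16, -13, -41, 17, -34, -32, -25, 14]
14 > parent -13 at index 5, swap → [42, 41, 13, 40, 16, 14, -41, 17, -34, -32, -25, -13]
14 > parent 13 at index 2, swap → [42, 41, 14, 40, 16, 13, -41, 17, -34, -32, -25, -13]
resulting array: [42, 41, 14, 40, 16, 13, -41, 17, -34, -32, -25, -13]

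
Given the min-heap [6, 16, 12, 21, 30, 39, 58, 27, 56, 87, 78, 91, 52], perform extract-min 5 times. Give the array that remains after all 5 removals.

extract-min #1 returns 6:
  remove root 6; move last element 52 to root → [52, 16, 12, 21, 30, 39, 58, 27, 56, 87, 78, 91]
  52 vs smaller child 12 at index 2, swap → [12, 16, 52, 21, 30, 39, 58, 27, 56, 87, 78, 91]
  52 vs smaller child 39 at index 5, swap → [12, 16, 39, 21, 30, 52, 58, 27, 56, 87, 78, 91]
extract-min #2 returns 12:
  remove root 12; move last element 91 to root → [91, 16, 39, 21, 30, 52, 58, 27, 56, 87, 78]
  91 vs smaller child 16 at index 1, swap → [16, 91, 39, 21, 30, 52, 58, 27, 56, 87, 78]
  91 vs smaller child 21 at index 3, swap → [16, 21, 39, 91, 30, 52, 58, 27, 56, 87, 78]
  91 vs smaller child 27 at index 7, swap → [16, 21, 39, 27, 30, 52, 58, 91, 56, 87, 78]
extract-min #3 returns 16:
  remove root 16; move last element 78 to root → [78, 21, 39, 27, 30, 52, 58, 91, 56, 87]
  78 vs smaller child 21 at index 1, swap → [21, 78, 39, 27, 30, 52, 58, 91, 56, 87]
  78 vs smaller child 27 at index 3, swap → [21, 27, 39, 78, 30, 52, 58, 91, 56, 87]
  78 vs smaller child 56 at index 8, swap → [21, 27, 39, 56, 30, 52, 58, 91, 78, 87]
extract-min #4 returns 21:
  remove root 21; move last element 87 to root → [87, 27, 39, 56, 30, 52, 58, 91, 78]
  87 vs smaller child 27 at index 1, swap → [27, 87, 39, 56, 30, 52, 58, 91, 78]
  87 vs smaller child 30 at index 4, swap → [27, 30, 39, 56, 87, 52, 58, 91, 78]
extract-min #5 returns 27:
  remove root 27; move last element 78 to root → [78, 30, 39, 56, 87, 52, 58, 91]
  78 vs smaller child 30 at index 1, swap → [30, 78, 39, 56, 87, 52, 58, 91]
  78 vs smaller child 56 at index 3, swap → [30, 56, 39, 78, 87, 52, 58, 91]

[30, 56, 39, 78, 87, 52, 58, 91]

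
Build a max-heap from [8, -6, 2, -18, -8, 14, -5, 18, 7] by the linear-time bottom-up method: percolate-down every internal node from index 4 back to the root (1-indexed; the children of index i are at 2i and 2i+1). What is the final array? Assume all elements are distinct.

[18, 8, 14, 7, -8, 2, -5, -18, -6]

sift down from index 4:
  -18 vs larger child 18 at index 8, swap → [8, -6, 2, 18, -8, 14, -5, -18, 7]
sift down from index 3:
  2 vs larger child 14 at index 6, swap → [8, -6, 14, 18, -8, 2, -5, -18, 7]
sift down from index 2:
  -6 vs larger child 18 at index 4, swap → [8, 18, 14, -6, -8, 2, -5, -18, 7]
  -6 vs larger child 7 at index 9, swap → [8, 18, 14, 7, -8, 2, -5, -18, -6]
sift down from index 1:
  8 vs larger child 18 at index 2, swap → [18, 8, 14, 7, -8, 2, -5, -18, -6]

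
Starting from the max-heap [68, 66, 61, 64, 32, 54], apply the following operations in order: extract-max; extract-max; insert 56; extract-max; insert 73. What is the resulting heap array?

extract-max → returns 68:
  remove root 68; move last element 54 to root → [54, 66, 61, 64, 32]
  54 vs larger child 66 at index 1, swap → [66, 54, 61, 64, 32]
  54 vs larger child 64 at index 3, swap → [66, 64, 61, 54, 32]
extract-max → returns 66:
  remove root 66; move last element 32 to root → [32, 64, 61, 54]
  32 vs larger child 64 at index 1, swap → [64, 32, 61, 54]
  32 vs only child 54 at index 3, swap → [64, 54, 61, 32]
insert 56:
  append 56 at index 4 → [64, 54, 61, 32, 56]
  56 > parent 54 at index 1, swap → [64, 56, 61, 32, 54]
extract-max → returns 64:
  remove root 64; move last element 54 to root → [54, 56, 61, 32]
  54 vs larger child 61 at index 2, swap → [61, 56, 54, 32]
insert 73:
  append 73 at index 4 → [61, 56, 54, 32, 73]
  73 > parent 56 at index 1, swap → [61, 73, 54, 32, 56]
  73 > parent 61 at index 0, swap → [73, 61, 54, 32, 56]

[73, 61, 54, 32, 56]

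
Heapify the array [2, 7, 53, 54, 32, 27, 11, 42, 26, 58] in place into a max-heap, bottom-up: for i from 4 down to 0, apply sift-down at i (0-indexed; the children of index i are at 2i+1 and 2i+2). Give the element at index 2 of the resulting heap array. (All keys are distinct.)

sift down from index 4:
  32 vs only child 58 at index 9, swap → [2, 7, 53, 54, 58, 27, 11, 42, 26, 32]
sift down from index 3: already satisfies heap property
sift down from index 2: already satisfies heap property
sift down from index 1:
  7 vs larger child 58 at index 4, swap → [2, 58, 53, 54, 7, 27, 11, 42, 26, 32]
  7 vs only child 32 at index 9, swap → [2, 58, 53, 54, 32, 27, 11, 42, 26, 7]
sift down from index 0:
  2 vs larger child 58 at index 1, swap → [58, 2, 53, 54, 32, 27, 11, 42, 26, 7]
  2 vs larger child 54 at index 3, swap → [58, 54, 53, 2, 32, 27, 11, 42, 26, 7]
  2 vs larger child 42 at index 7, swap → [58, 54, 53, 42, 32, 27, 11, 2, 26, 7]
resulting array: [58, 54, 53, 42, 32, 27, 11, 2, 26, 7]

53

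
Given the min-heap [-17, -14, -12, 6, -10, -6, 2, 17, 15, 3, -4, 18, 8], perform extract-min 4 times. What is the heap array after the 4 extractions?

extract-min #1 returns -17:
  remove root -17; move last element 8 to root → [8, -14, -12, 6, -10, -6, 2, 17, 15, 3, -4, 18]
  8 vs smaller child -14 at index 1, swap → [-14, 8, -12, 6, -10, -6, 2, 17, 15, 3, -4, 18]
  8 vs smaller child -10 at index 4, swap → [-14, -10, -12, 6, 8, -6, 2, 17, 15, 3, -4, 18]
  8 vs smaller child -4 at index 10, swap → [-14, -10, -12, 6, -4, -6, 2, 17, 15, 3, 8, 18]
extract-min #2 returns -14:
  remove root -14; move last element 18 to root → [18, -10, -12, 6, -4, -6, 2, 17, 15, 3, 8]
  18 vs smaller child -12 at index 2, swap → [-12, -10, 18, 6, -4, -6, 2, 17, 15, 3, 8]
  18 vs smaller child -6 at index 5, swap → [-12, -10, -6, 6, -4, 18, 2, 17, 15, 3, 8]
extract-min #3 returns -12:
  remove root -12; move last element 8 to root → [8, -10, -6, 6, -4, 18, 2, 17, 15, 3]
  8 vs smaller child -10 at index 1, swap → [-10, 8, -6, 6, -4, 18, 2, 17, 15, 3]
  8 vs smaller child -4 at index 4, swap → [-10, -4, -6, 6, 8, 18, 2, 17, 15, 3]
  8 vs only child 3 at index 9, swap → [-10, -4, -6, 6, 3, 18, 2, 17, 15, 8]
extract-min #4 returns -10:
  remove root -10; move last element 8 to root → [8, -4, -6, 6, 3, 18, 2, 17, 15]
  8 vs smaller child -6 at index 2, swap → [-6, -4, 8, 6, 3, 18, 2, 17, 15]
  8 vs smaller child 2 at index 6, swap → [-6, -4, 2, 6, 3, 18, 8, 17, 15]

[-6, -4, 2, 6, 3, 18, 8, 17, 15]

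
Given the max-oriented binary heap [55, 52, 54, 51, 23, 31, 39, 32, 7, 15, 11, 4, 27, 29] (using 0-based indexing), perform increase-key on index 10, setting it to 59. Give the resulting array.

[59, 55, 54, 51, 52, 31, 39, 32, 7, 15, 23, 4, 27, 29]

set index 10 from 11 to 59 → [55, 52, 54, 51, 23, 31, 39, 32, 7, 15, 59, 4, 27, 29]
59 > parent 23 at index 4, swap → [55, 52, 54, 51, 59, 31, 39, 32, 7, 15, 23, 4, 27, 29]
59 > parent 52 at index 1, swap → [55, 59, 54, 51, 52, 31, 39, 32, 7, 15, 23, 4, 27, 29]
59 > parent 55 at index 0, swap → [59, 55, 54, 51, 52, 31, 39, 32, 7, 15, 23, 4, 27, 29]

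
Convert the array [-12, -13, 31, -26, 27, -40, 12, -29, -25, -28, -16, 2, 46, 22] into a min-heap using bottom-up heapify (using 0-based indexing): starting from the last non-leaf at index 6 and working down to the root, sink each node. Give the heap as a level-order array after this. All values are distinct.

[-40, -29, -12, -26, -28, 2, 12, -13, -25, 27, -16, 31, 46, 22]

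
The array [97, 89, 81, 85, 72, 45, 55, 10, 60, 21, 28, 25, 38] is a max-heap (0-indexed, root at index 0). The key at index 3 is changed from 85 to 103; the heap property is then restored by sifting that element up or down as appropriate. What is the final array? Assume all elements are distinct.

[103, 97, 81, 89, 72, 45, 55, 10, 60, 21, 28, 25, 38]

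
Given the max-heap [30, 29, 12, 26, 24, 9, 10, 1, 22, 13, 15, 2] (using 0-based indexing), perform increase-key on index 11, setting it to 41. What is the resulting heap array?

set index 11 from 2 to 41 → [30, 29, 12, 26, 24, 9, 10, 1, 22, 13, 15, 41]
41 > parent 9 at index 5, swap → [30, 29, 12, 26, 24, 41, 10, 1, 22, 13, 15, 9]
41 > parent 12 at index 2, swap → [30, 29, 41, 26, 24, 12, 10, 1, 22, 13, 15, 9]
41 > parent 30 at index 0, swap → [41, 29, 30, 26, 24, 12, 10, 1, 22, 13, 15, 9]

[41, 29, 30, 26, 24, 12, 10, 1, 22, 13, 15, 9]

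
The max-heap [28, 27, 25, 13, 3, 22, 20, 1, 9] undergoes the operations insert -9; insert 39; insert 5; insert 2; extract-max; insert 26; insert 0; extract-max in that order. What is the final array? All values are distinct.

[27, 13, 26, 9, 3, 25, 20, 1, 0, -9, 2, 5, 22]

insert -9:
  append -9 at index 9 → [28, 27, 25, 13, 3, 22, 20, 1, 9, -9] (no swap needed)
insert 39:
  append 39 at index 10 → [28, 27, 25, 13, 3, 22, 20, 1, 9, -9, 39]
  39 > parent 3 at index 4, swap → [28, 27, 25, 13, 39, 22, 20, 1, 9, -9, 3]
  39 > parent 27 at index 1, swap → [28, 39, 25, 13, 27, 22, 20, 1, 9, -9, 3]
  39 > parent 28 at index 0, swap → [39, 28, 25, 13, 27, 22, 20, 1, 9, -9, 3]
insert 5:
  append 5 at index 11 → [39, 28, 25, 13, 27, 22, 20, 1, 9, -9, 3, 5] (no swap needed)
insert 2:
  append 2 at index 12 → [39, 28, 25, 13, 27, 22, 20, 1, 9, -9, 3, 5, 2] (no swap needed)
extract-max → returns 39:
  remove root 39; move last element 2 to root → [2, 28, 25, 13, 27, 22, 20, 1, 9, -9, 3, 5]
  2 vs larger child 28 at index 1, swap → [28, 2, 25, 13, 27, 22, 20, 1, 9, -9, 3, 5]
  2 vs larger child 27 at index 4, swap → [28, 27, 25, 13, 2, 22, 20, 1, 9, -9, 3, 5]
  2 vs larger child 3 at index 10, swap → [28, 27, 25, 13, 3, 22, 20, 1, 9, -9, 2, 5]
insert 26:
  append 26 at index 12 → [28, 27, 25, 13, 3, 22, 20, 1, 9, -9, 2, 5, 26]
  26 > parent 22 at index 5, swap → [28, 27, 25, 13, 3, 26, 20, 1, 9, -9, 2, 5, 22]
  26 > parent 25 at index 2, swap → [28, 27, 26, 13, 3, 25, 20, 1, 9, -9, 2, 5, 22]
insert 0:
  append 0 at index 13 → [28, 27, 26, 13, 3, 25, 20, 1, 9, -9, 2, 5, 22, 0] (no swap needed)
extract-max → returns 28:
  remove root 28; move last element 0 to root → [0, 27, 26, 13, 3, 25, 20, 1, 9, -9, 2, 5, 22]
  0 vs larger child 27 at index 1, swap → [27, 0, 26, 13, 3, 25, 20, 1, 9, -9, 2, 5, 22]
  0 vs larger child 13 at index 3, swap → [27, 13, 26, 0, 3, 25, 20, 1, 9, -9, 2, 5, 22]
  0 vs larger child 9 at index 8, swap → [27, 13, 26, 9, 3, 25, 20, 1, 0, -9, 2, 5, 22]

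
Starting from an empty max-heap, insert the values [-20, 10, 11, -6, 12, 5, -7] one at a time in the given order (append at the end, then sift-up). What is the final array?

Insert -20:
  append -20 at index 0 → [-20] (no swap needed)
Insert 10:
  append 10 at index 1 → [-20, 10]
  10 > parent -20 at index 0, swap → [10, -20]
Insert 11:
  append 11 at index 2 → [10, -20, 11]
  11 > parent 10 at index 0, swap → [11, -20, 10]
Insert -6:
  append -6 at index 3 → [11, -20, 10, -6]
  -6 > parent -20 at index 1, swap → [11, -6, 10, -20]
Insert 12:
  append 12 at index 4 → [11, -6, 10, -20, 12]
  12 > parent -6 at index 1, swap → [11, 12, 10, -20, -6]
  12 > parent 11 at index 0, swap → [12, 11, 10, -20, -6]
Insert 5:
  append 5 at index 5 → [12, 11, 10, -20, -6, 5] (no swap needed)
Insert -7:
  append -7 at index 6 → [12, 11, 10, -20, -6, 5, -7] (no swap needed)

[12, 11, 10, -20, -6, 5, -7]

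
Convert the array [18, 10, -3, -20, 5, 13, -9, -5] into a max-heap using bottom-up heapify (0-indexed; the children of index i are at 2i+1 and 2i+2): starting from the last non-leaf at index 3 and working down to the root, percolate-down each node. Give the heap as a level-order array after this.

[18, 10, 13, -5, 5, -3, -9, -20]

sift down from index 3:
  -20 vs only child -5 at index 7, swap → [18, 10, -3, -5, 5, 13, -9, -20]
sift down from index 2:
  -3 vs larger child 13 at index 5, swap → [18, 10, 13, -5, 5, -3, -9, -20]
sift down from index 1: already satisfies heap property
sift down from index 0: already satisfies heap property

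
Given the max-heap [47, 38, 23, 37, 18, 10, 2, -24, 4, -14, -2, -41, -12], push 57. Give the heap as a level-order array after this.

[57, 38, 47, 37, 18, 10, 23, -24, 4, -14, -2, -41, -12, 2]

append 57 at index 13 → [47, 38, 23, 37, 18, 10, 2, -24, 4, -14, -2, -41, -12, 57]
57 > parent 2 at index 6, swap → [47, 38, 23, 37, 18, 10, 57, -24, 4, -14, -2, -41, -12, 2]
57 > parent 23 at index 2, swap → [47, 38, 57, 37, 18, 10, 23, -24, 4, -14, -2, -41, -12, 2]
57 > parent 47 at index 0, swap → [57, 38, 47, 37, 18, 10, 23, -24, 4, -14, -2, -41, -12, 2]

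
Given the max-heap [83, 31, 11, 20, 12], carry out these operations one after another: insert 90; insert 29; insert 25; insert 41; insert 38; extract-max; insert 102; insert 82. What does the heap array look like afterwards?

[102, 83, 29, 31, 82, 11, 12, 20, 25, 38, 41]

insert 90:
  append 90 at index 5 → [83, 31, 11, 20, 12, 90]
  90 > parent 11 at index 2, swap → [83, 31, 90, 20, 12, 11]
  90 > parent 83 at index 0, swap → [90, 31, 83, 20, 12, 11]
insert 29:
  append 29 at index 6 → [90, 31, 83, 20, 12, 11, 29] (no swap needed)
insert 25:
  append 25 at index 7 → [90, 31, 83, 20, 12, 11, 29, 25]
  25 > parent 20 at index 3, swap → [90, 31, 83, 25, 12, 11, 29, 20]
insert 41:
  append 41 at index 8 → [90, 31, 83, 25, 12, 11, 29, 20, 41]
  41 > parent 25 at index 3, swap → [90, 31, 83, 41, 12, 11, 29, 20, 25]
  41 > parent 31 at index 1, swap → [90, 41, 83, 31, 12, 11, 29, 20, 25]
insert 38:
  append 38 at index 9 → [90, 41, 83, 31, 12, 11, 29, 20, 25, 38]
  38 > parent 12 at index 4, swap → [90, 41, 83, 31, 38, 11, 29, 20, 25, 12]
extract-max → returns 90:
  remove root 90; move last element 12 to root → [12, 41, 83, 31, 38, 11, 29, 20, 25]
  12 vs larger child 83 at index 2, swap → [83, 41, 12, 31, 38, 11, 29, 20, 25]
  12 vs larger child 29 at index 6, swap → [83, 41, 29, 31, 38, 11, 12, 20, 25]
insert 102:
  append 102 at index 9 → [83, 41, 29, 31, 38, 11, 12, 20, 25, 102]
  102 > parent 38 at index 4, swap → [83, 41, 29, 31, 102, 11, 12, 20, 25, 38]
  102 > parent 41 at index 1, swap → [83, 102, 29, 31, 41, 11, 12, 20, 25, 38]
  102 > parent 83 at index 0, swap → [102, 83, 29, 31, 41, 11, 12, 20, 25, 38]
insert 82:
  append 82 at index 10 → [102, 83, 29, 31, 41, 11, 12, 20, 25, 38, 82]
  82 > parent 41 at index 4, swap → [102, 83, 29, 31, 82, 11, 12, 20, 25, 38, 41]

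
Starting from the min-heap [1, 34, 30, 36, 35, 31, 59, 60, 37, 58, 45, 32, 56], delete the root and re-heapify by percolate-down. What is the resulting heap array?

remove root 1; move last element 56 to root → [56, 34, 30, 36, 35, 31, 59, 60, 37, 58, 45, 32]
56 vs smaller child 30 at index 2, swap → [30, 34, 56, 36, 35, 31, 59, 60, 37, 58, 45, 32]
56 vs smaller child 31 at index 5, swap → [30, 34, 31, 36, 35, 56, 59, 60, 37, 58, 45, 32]
56 vs only child 32 at index 11, swap → [30, 34, 31, 36, 35, 32, 59, 60, 37, 58, 45, 56]

[30, 34, 31, 36, 35, 32, 59, 60, 37, 58, 45, 56]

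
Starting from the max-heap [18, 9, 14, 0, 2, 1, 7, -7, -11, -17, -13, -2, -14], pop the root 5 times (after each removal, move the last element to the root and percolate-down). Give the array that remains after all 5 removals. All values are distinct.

extract-max #1 returns 18:
  remove root 18; move last element -14 to root → [-14, 9, 14, 0, 2, 1, 7, -7, -11, -17, -13, -2]
  -14 vs larger child 14 at index 2, swap → [14, 9, -14, 0, 2, 1, 7, -7, -11, -17, -13, -2]
  -14 vs larger child 7 at index 6, swap → [14, 9, 7, 0, 2, 1, -14, -7, -11, -17, -13, -2]
extract-max #2 returns 14:
  remove root 14; move last element -2 to root → [-2, 9, 7, 0, 2, 1, -14, -7, -11, -17, -13]
  -2 vs larger child 9 at index 1, swap → [9, -2, 7, 0, 2, 1, -14, -7, -11, -17, -13]
  -2 vs larger child 2 at index 4, swap → [9, 2, 7, 0, -2, 1, -14, -7, -11, -17, -13]
extract-max #3 returns 9:
  remove root 9; move last element -13 to root → [-13, 2, 7, 0, -2, 1, -14, -7, -11, -17]
  -13 vs larger child 7 at index 2, swap → [7, 2, -13, 0, -2, 1, -14, -7, -11, -17]
  -13 vs larger child 1 at index 5, swap → [7, 2, 1, 0, -2, -13, -14, -7, -11, -17]
extract-max #4 returns 7:
  remove root 7; move last element -17 to root → [-17, 2, 1, 0, -2, -13, -14, -7, -11]
  -17 vs larger child 2 at index 1, swap → [2, -17, 1, 0, -2, -13, -14, -7, -11]
  -17 vs larger child 0 at index 3, swap → [2, 0, 1, -17, -2, -13, -14, -7, -11]
  -17 vs larger child -7 at index 7, swap → [2, 0, 1, -7, -2, -13, -14, -17, -11]
extract-max #5 returns 2:
  remove root 2; move last element -11 to root → [-11, 0, 1, -7, -2, -13, -14, -17]
  -11 vs larger child 1 at index 2, swap → [1, 0, -11, -7, -2, -13, -14, -17]

[1, 0, -11, -7, -2, -13, -14, -17]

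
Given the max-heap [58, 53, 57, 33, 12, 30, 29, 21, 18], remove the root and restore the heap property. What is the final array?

remove root 58; move last element 18 to root → [18, 53, 57, 33, 12, 30, 29, 21]
18 vs larger child 57 at index 2, swap → [57, 53, 18, 33, 12, 30, 29, 21]
18 vs larger child 30 at index 5, swap → [57, 53, 30, 33, 12, 18, 29, 21]

[57, 53, 30, 33, 12, 18, 29, 21]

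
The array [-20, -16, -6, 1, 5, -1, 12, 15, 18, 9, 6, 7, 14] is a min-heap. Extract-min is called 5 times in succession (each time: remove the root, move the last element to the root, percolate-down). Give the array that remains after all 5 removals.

[5, 9, 6, 14, 18, 7, 12, 15]

extract-min #1 returns -20:
  remove root -20; move last element 14 to root → [14, -16, -6, 1, 5, -1, 12, 15, 18, 9, 6, 7]
  14 vs smaller child -16 at index 1, swap → [-16, 14, -6, 1, 5, -1, 12, 15, 18, 9, 6, 7]
  14 vs smaller child 1 at index 3, swap → [-16, 1, -6, 14, 5, -1, 12, 15, 18, 9, 6, 7]
extract-min #2 returns -16:
  remove root -16; move last element 7 to root → [7, 1, -6, 14, 5, -1, 12, 15, 18, 9, 6]
  7 vs smaller child -6 at index 2, swap → [-6, 1, 7, 14, 5, -1, 12, 15, 18, 9, 6]
  7 vs smaller child -1 at index 5, swap → [-6, 1, -1, 14, 5, 7, 12, 15, 18, 9, 6]
extract-min #3 returns -6:
  remove root -6; move last element 6 to root → [6, 1, -1, 14, 5, 7, 12, 15, 18, 9]
  6 vs smaller child -1 at index 2, swap → [-1, 1, 6, 14, 5, 7, 12, 15, 18, 9]
extract-min #4 returns -1:
  remove root -1; move last element 9 to root → [9, 1, 6, 14, 5, 7, 12, 15, 18]
  9 vs smaller child 1 at index 1, swap → [1, 9, 6, 14, 5, 7, 12, 15, 18]
  9 vs smaller child 5 at index 4, swap → [1, 5, 6, 14, 9, 7, 12, 15, 18]
extract-min #5 returns 1:
  remove root 1; move last element 18 to root → [18, 5, 6, 14, 9, 7, 12, 15]
  18 vs smaller child 5 at index 1, swap → [5, 18, 6, 14, 9, 7, 12, 15]
  18 vs smaller child 9 at index 4, swap → [5, 9, 6, 14, 18, 7, 12, 15]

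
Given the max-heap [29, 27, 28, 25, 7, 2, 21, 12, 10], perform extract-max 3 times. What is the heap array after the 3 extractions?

[25, 12, 21, 10, 7, 2]

extract-max #1 returns 29:
  remove root 29; move last element 10 to root → [10, 27, 28, 25, 7, 2, 21, 12]
  10 vs larger child 28 at index 2, swap → [28, 27, 10, 25, 7, 2, 21, 12]
  10 vs larger child 21 at index 6, swap → [28, 27, 21, 25, 7, 2, 10, 12]
extract-max #2 returns 28:
  remove root 28; move last element 12 to root → [12, 27, 21, 25, 7, 2, 10]
  12 vs larger child 27 at index 1, swap → [27, 12, 21, 25, 7, 2, 10]
  12 vs larger child 25 at index 3, swap → [27, 25, 21, 12, 7, 2, 10]
extract-max #3 returns 27:
  remove root 27; move last element 10 to root → [10, 25, 21, 12, 7, 2]
  10 vs larger child 25 at index 1, swap → [25, 10, 21, 12, 7, 2]
  10 vs larger child 12 at index 3, swap → [25, 12, 21, 10, 7, 2]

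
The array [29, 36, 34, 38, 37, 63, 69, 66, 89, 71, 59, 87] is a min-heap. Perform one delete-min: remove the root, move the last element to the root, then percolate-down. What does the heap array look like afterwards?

remove root 29; move last element 87 to root → [87, 36, 34, 38, 37, 63, 69, 66, 89, 71, 59]
87 vs smaller child 34 at index 2, swap → [34, 36, 87, 38, 37, 63, 69, 66, 89, 71, 59]
87 vs smaller child 63 at index 5, swap → [34, 36, 63, 38, 37, 87, 69, 66, 89, 71, 59]

[34, 36, 63, 38, 37, 87, 69, 66, 89, 71, 59]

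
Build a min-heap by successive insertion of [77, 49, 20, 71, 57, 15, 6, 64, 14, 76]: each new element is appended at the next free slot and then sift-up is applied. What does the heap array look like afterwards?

Insert 77:
  append 77 at index 0 → [77] (no swap needed)
Insert 49:
  append 49 at index 1 → [77, 49]
  49 < parent 77 at index 0, swap → [49, 77]
Insert 20:
  append 20 at index 2 → [49, 77, 20]
  20 < parent 49 at index 0, swap → [20, 77, 49]
Insert 71:
  append 71 at index 3 → [20, 77, 49, 71]
  71 < parent 77 at index 1, swap → [20, 71, 49, 77]
Insert 57:
  append 57 at index 4 → [20, 71, 49, 77, 57]
  57 < parent 71 at index 1, swap → [20, 57, 49, 77, 71]
Insert 15:
  append 15 at index 5 → [20, 57, 49, 77, 71, 15]
  15 < parent 49 at index 2, swap → [20, 57, 15, 77, 71, 49]
  15 < parent 20 at index 0, swap → [15, 57, 20, 77, 71, 49]
Insert 6:
  append 6 at index 6 → [15, 57, 20, 77, 71, 49, 6]
  6 < parent 20 at index 2, swap → [15, 57, 6, 77, 71, 49, 20]
  6 < parent 15 at index 0, swap → [6, 57, 15, 77, 71, 49, 20]
Insert 64:
  append 64 at index 7 → [6, 57, 15, 77, 71, 49, 20, 64]
  64 < parent 77 at index 3, swap → [6, 57, 15, 64, 71, 49, 20, 77]
Insert 14:
  append 14 at index 8 → [6, 57, 15, 64, 71, 49, 20, 77, 14]
  14 < parent 64 at index 3, swap → [6, 57, 15, 14, 71, 49, 20, 77, 64]
  14 < parent 57 at index 1, swap → [6, 14, 15, 57, 71, 49, 20, 77, 64]
Insert 76:
  append 76 at index 9 → [6, 14, 15, 57, 71, 49, 20, 77, 64, 76] (no swap needed)

[6, 14, 15, 57, 71, 49, 20, 77, 64, 76]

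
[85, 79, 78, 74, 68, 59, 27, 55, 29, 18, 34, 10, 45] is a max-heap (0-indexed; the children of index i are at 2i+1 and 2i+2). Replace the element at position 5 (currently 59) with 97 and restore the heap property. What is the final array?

set index 5 from 59 to 97 → [85, 79, 78, 74, 68, 97, 27, 55, 29, 18, 34, 10, 45]
97 > parent 78 at index 2, swap → [85, 79, 97, 74, 68, 78, 27, 55, 29, 18, 34, 10, 45]
97 > parent 85 at index 0, swap → [97, 79, 85, 74, 68, 78, 27, 55, 29, 18, 34, 10, 45]

[97, 79, 85, 74, 68, 78, 27, 55, 29, 18, 34, 10, 45]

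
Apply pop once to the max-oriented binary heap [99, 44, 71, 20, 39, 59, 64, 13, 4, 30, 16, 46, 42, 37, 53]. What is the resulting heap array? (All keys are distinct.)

[71, 44, 64, 20, 39, 59, 53, 13, 4, 30, 16, 46, 42, 37]

remove root 99; move last element 53 to root → [53, 44, 71, 20, 39, 59, 64, 13, 4, 30, 16, 46, 42, 37]
53 vs larger child 71 at index 2, swap → [71, 44, 53, 20, 39, 59, 64, 13, 4, 30, 16, 46, 42, 37]
53 vs larger child 64 at index 6, swap → [71, 44, 64, 20, 39, 59, 53, 13, 4, 30, 16, 46, 42, 37]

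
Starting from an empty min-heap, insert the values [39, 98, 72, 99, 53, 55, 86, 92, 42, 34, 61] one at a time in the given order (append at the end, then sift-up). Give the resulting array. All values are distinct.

Insert 39:
  append 39 at index 0 → [39] (no swap needed)
Insert 98:
  append 98 at index 1 → [39, 98] (no swap needed)
Insert 72:
  append 72 at index 2 → [39, 98, 72] (no swap needed)
Insert 99:
  append 99 at index 3 → [39, 98, 72, 99] (no swap needed)
Insert 53:
  append 53 at index 4 → [39, 98, 72, 99, 53]
  53 < parent 98 at index 1, swap → [39, 53, 72, 99, 98]
Insert 55:
  append 55 at index 5 → [39, 53, 72, 99, 98, 55]
  55 < parent 72 at index 2, swap → [39, 53, 55, 99, 98, 72]
Insert 86:
  append 86 at index 6 → [39, 53, 55, 99, 98, 72, 86] (no swap needed)
Insert 92:
  append 92 at index 7 → [39, 53, 55, 99, 98, 72, 86, 92]
  92 < parent 99 at index 3, swap → [39, 53, 55, 92, 98, 72, 86, 99]
Insert 42:
  append 42 at index 8 → [39, 53, 55, 92, 98, 72, 86, 99, 42]
  42 < parent 92 at index 3, swap → [39, 53, 55, 42, 98, 72, 86, 99, 92]
  42 < parent 53 at index 1, swap → [39, 42, 55, 53, 98, 72, 86, 99, 92]
Insert 34:
  append 34 at index 9 → [39, 42, 55, 53, 98, 72, 86, 99, 92, 34]
  34 < parent 98 at index 4, swap → [39, 42, 55, 53, 34, 72, 86, 99, 92, 98]
  34 < parent 42 at index 1, swap → [39, 34, 55, 53, 42, 72, 86, 99, 92, 98]
  34 < parent 39 at index 0, swap → [34, 39, 55, 53, 42, 72, 86, 99, 92, 98]
Insert 61:
  append 61 at index 10 → [34, 39, 55, 53, 42, 72, 86, 99, 92, 98, 61] (no swap needed)

[34, 39, 55, 53, 42, 72, 86, 99, 92, 98, 61]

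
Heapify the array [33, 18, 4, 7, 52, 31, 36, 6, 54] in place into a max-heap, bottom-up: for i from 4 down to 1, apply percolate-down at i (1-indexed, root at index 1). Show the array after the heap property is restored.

[54, 52, 36, 18, 33, 31, 4, 6, 7]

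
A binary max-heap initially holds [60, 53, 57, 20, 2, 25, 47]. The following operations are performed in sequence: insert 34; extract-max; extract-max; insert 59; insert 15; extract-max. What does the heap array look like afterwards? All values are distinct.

[53, 34, 47, 20, 2, 25, 15]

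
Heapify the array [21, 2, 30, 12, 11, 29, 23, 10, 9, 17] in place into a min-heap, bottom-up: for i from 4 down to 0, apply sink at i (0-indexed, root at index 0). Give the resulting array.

[2, 9, 23, 10, 11, 29, 30, 21, 12, 17]

sift down from index 4: already satisfies heap property
sift down from index 3:
  12 vs smaller child 9 at index 8, swap → [21, 2, 30, 9, 11, 29, 23, 10, 12, 17]
sift down from index 2:
  30 vs smaller child 23 at index 6, swap → [21, 2, 23, 9, 11, 29, 30, 10, 12, 17]
sift down from index 1: already satisfies heap property
sift down from index 0:
  21 vs smaller child 2 at index 1, swap → [2, 21, 23, 9, 11, 29, 30, 10, 12, 17]
  21 vs smaller child 9 at index 3, swap → [2, 9, 23, 21, 11, 29, 30, 10, 12, 17]
  21 vs smaller child 10 at index 7, swap → [2, 9, 23, 10, 11, 29, 30, 21, 12, 17]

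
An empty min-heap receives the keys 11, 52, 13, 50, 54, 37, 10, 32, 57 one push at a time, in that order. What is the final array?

[10, 32, 11, 50, 54, 37, 13, 52, 57]

Insert 11:
  append 11 at index 0 → [11] (no swap needed)
Insert 52:
  append 52 at index 1 → [11, 52] (no swap needed)
Insert 13:
  append 13 at index 2 → [11, 52, 13] (no swap needed)
Insert 50:
  append 50 at index 3 → [11, 52, 13, 50]
  50 < parent 52 at index 1, swap → [11, 50, 13, 52]
Insert 54:
  append 54 at index 4 → [11, 50, 13, 52, 54] (no swap needed)
Insert 37:
  append 37 at index 5 → [11, 50, 13, 52, 54, 37] (no swap needed)
Insert 10:
  append 10 at index 6 → [11, 50, 13, 52, 54, 37, 10]
  10 < parent 13 at index 2, swap → [11, 50, 10, 52, 54, 37, 13]
  10 < parent 11 at index 0, swap → [10, 50, 11, 52, 54, 37, 13]
Insert 32:
  append 32 at index 7 → [10, 50, 11, 52, 54, 37, 13, 32]
  32 < parent 52 at index 3, swap → [10, 50, 11, 32, 54, 37, 13, 52]
  32 < parent 50 at index 1, swap → [10, 32, 11, 50, 54, 37, 13, 52]
Insert 57:
  append 57 at index 8 → [10, 32, 11, 50, 54, 37, 13, 52, 57] (no swap needed)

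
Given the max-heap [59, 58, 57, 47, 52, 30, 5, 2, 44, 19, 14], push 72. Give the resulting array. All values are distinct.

[72, 58, 59, 47, 52, 57, 5, 2, 44, 19, 14, 30]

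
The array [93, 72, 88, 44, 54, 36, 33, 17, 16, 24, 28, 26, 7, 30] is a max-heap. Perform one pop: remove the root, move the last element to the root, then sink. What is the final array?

remove root 93; move last element 30 to root → [30, 72, 88, 44, 54, 36, 33, 17, 16, 24, 28, 26, 7]
30 vs larger child 88 at index 2, swap → [88, 72, 30, 44, 54, 36, 33, 17, 16, 24, 28, 26, 7]
30 vs larger child 36 at index 5, swap → [88, 72, 36, 44, 54, 30, 33, 17, 16, 24, 28, 26, 7]

[88, 72, 36, 44, 54, 30, 33, 17, 16, 24, 28, 26, 7]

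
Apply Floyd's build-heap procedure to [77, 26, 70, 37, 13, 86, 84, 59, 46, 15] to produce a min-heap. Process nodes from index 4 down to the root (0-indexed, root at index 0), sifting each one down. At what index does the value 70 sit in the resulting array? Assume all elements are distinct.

sift down from index 4: already satisfies heap property
sift down from index 3: already satisfies heap property
sift down from index 2: already satisfies heap property
sift down from index 1:
  26 vs smaller child 13 at index 4, swap → [77, 13, 70, 37, 26, 86, 84, 59, 46, 15]
  26 vs only child 15 at index 9, swap → [77, 13, 70, 37, 15, 86, 84, 59, 46, 26]
sift down from index 0:
  77 vs smaller child 13 at index 1, swap → [13, 77, 70, 37, 15, 86, 84, 59, 46, 26]
  77 vs smaller child 15 at index 4, swap → [13, 15, 70, 37, 77, 86, 84, 59, 46, 26]
  77 vs only child 26 at index 9, swap → [13, 15, 70, 37, 26, 86, 84, 59, 46, 77]
resulting array: [13, 15, 70, 37, 26, 86, 84, 59, 46, 77]

2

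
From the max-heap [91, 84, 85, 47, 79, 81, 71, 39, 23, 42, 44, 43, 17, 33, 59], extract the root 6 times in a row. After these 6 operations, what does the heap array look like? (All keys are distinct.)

extract-max #1 returns 91:
  remove root 91; move last element 59 to root → [59, 84, 85, 47, 79, 81, 71, 39, 23, 42, 44, 43, 17, 33]
  59 vs larger child 85 at index 2, swap → [85, 84, 59, 47, 79, 81, 71, 39, 23, 42, 44, 43, 17, 33]
  59 vs larger child 81 at index 5, swap → [85, 84, 81, 47, 79, 59, 71, 39, 23, 42, 44, 43, 17, 33]
extract-max #2 returns 85:
  remove root 85; move last element 33 to root → [33, 84, 81, 47, 79, 59, 71, 39, 23, 42, 44, 43, 17]
  33 vs larger child 84 at index 1, swap → [84, 33, 81, 47, 79, 59, 71, 39, 23, 42, 44, 43, 17]
  33 vs larger child 79 at index 4, swap → [84, 79, 81, 47, 33, 59, 71, 39, 23, 42, 44, 43, 17]
  33 vs larger child 44 at index 10, swap → [84, 79, 81, 47, 44, 59, 71, 39, 23, 42, 33, 43, 17]
extract-max #3 returns 84:
  remove root 84; move last element 17 to root → [17, 79, 81, 47, 44, 59, 71, 39, 23, 42, 33, 43]
  17 vs larger child 81 at index 2, swap → [81, 79, 17, 47, 44, 59, 71, 39, 23, 42, 33, 43]
  17 vs larger child 71 at index 6, swap → [81, 79, 71, 47, 44, 59, 17, 39, 23, 42, 33, 43]
extract-max #4 returns 81:
  remove root 81; move last element 43 to root → [43, 79, 71, 47, 44, 59, 17, 39, 23, 42, 33]
  43 vs larger child 79 at index 1, swap → [79, 43, 71, 47, 44, 59, 17, 39, 23, 42, 33]
  43 vs larger child 47 at index 3, swap → [79, 47, 71, 43, 44, 59, 17, 39, 23, 42, 33]
extract-max #5 returns 79:
  remove root 79; move last element 33 to root → [33, 47, 71, 43, 44, 59, 17, 39, 23, 42]
  33 vs larger child 71 at index 2, swap → [71, 47, 33, 43, 44, 59, 17, 39, 23, 42]
  33 vs larger child 59 at index 5, swap → [71, 47, 59, 43, 44, 33, 17, 39, 23, 42]
extract-max #6 returns 71:
  remove root 71; move last element 42 to root → [42, 47, 59, 43, 44, 33, 17, 39, 23]
  42 vs larger child 59 at index 2, swap → [59, 47, 42, 43, 44, 33, 17, 39, 23]

[59, 47, 42, 43, 44, 33, 17, 39, 23]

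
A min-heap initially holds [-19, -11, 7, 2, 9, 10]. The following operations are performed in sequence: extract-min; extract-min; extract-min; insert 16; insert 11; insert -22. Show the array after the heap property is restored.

extract-min → returns -19:
  remove root -19; move last element 10 to root → [10, -11, 7, 2, 9]
  10 vs smaller child -11 at index 1, swap → [-11, 10, 7, 2, 9]
  10 vs smaller child 2 at index 3, swap → [-11, 2, 7, 10, 9]
extract-min → returns -11:
  remove root -11; move last element 9 to root → [9, 2, 7, 10]
  9 vs smaller child 2 at index 1, swap → [2, 9, 7, 10]
extract-min → returns 2:
  remove root 2; move last element 10 to root → [10, 9, 7]
  10 vs smaller child 7 at index 2, swap → [7, 9, 10]
insert 16:
  append 16 at index 3 → [7, 9, 10, 16] (no swap needed)
insert 11:
  append 11 at index 4 → [7, 9, 10, 16, 11] (no swap needed)
insert -22:
  append -22 at index 5 → [7, 9, 10, 16, 11, -22]
  -22 < parent 10 at index 2, swap → [7, 9, -22, 16, 11, 10]
  -22 < parent 7 at index 0, swap → [-22, 9, 7, 16, 11, 10]

[-22, 9, 7, 16, 11, 10]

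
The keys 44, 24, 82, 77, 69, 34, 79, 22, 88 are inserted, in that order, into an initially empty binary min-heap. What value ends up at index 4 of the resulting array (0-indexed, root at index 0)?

69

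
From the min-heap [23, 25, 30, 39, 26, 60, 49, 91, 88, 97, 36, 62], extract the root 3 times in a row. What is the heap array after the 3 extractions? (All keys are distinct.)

extract-min #1 returns 23:
  remove root 23; move last element 62 to root → [62, 25, 30, 39, 26, 60, 49, 91, 88, 97, 36]
  62 vs smaller child 25 at index 1, swap → [25, 62, 30, 39, 26, 60, 49, 91, 88, 97, 36]
  62 vs smaller child 26 at index 4, swap → [25, 26, 30, 39, 62, 60, 49, 91, 88, 97, 36]
  62 vs smaller child 36 at index 10, swap → [25, 26, 30, 39, 36, 60, 49, 91, 88, 97, 62]
extract-min #2 returns 25:
  remove root 25; move last element 62 to root → [62, 26, 30, 39, 36, 60, 49, 91, 88, 97]
  62 vs smaller child 26 at index 1, swap → [26, 62, 30, 39, 36, 60, 49, 91, 88, 97]
  62 vs smaller child 36 at index 4, swap → [26, 36, 30, 39, 62, 60, 49, 91, 88, 97]
extract-min #3 returns 26:
  remove root 26; move last element 97 to root → [97, 36, 30, 39, 62, 60, 49, 91, 88]
  97 vs smaller child 30 at index 2, swap → [30, 36, 97, 39, 62, 60, 49, 91, 88]
  97 vs smaller child 49 at index 6, swap → [30, 36, 49, 39, 62, 60, 97, 91, 88]

[30, 36, 49, 39, 62, 60, 97, 91, 88]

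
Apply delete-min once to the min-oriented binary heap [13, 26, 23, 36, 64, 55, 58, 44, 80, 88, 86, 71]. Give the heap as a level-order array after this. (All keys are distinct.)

remove root 13; move last element 71 to root → [71, 26, 23, 36, 64, 55, 58, 44, 80, 88, 86]
71 vs smaller child 23 at index 2, swap → [23, 26, 71, 36, 64, 55, 58, 44, 80, 88, 86]
71 vs smaller child 55 at index 5, swap → [23, 26, 55, 36, 64, 71, 58, 44, 80, 88, 86]

[23, 26, 55, 36, 64, 71, 58, 44, 80, 88, 86]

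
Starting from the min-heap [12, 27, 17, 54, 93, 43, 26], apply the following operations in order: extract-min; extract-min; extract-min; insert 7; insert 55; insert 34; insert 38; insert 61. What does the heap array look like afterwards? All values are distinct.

extract-min → returns 12:
  remove root 12; move last element 26 to root → [26, 27, 17, 54, 93, 43]
  26 vs smaller child 17 at index 2, swap → [17, 27, 26, 54, 93, 43]
extract-min → returns 17:
  remove root 17; move last element 43 to root → [43, 27, 26, 54, 93]
  43 vs smaller child 26 at index 2, swap → [26, 27, 43, 54, 93]
extract-min → returns 26:
  remove root 26; move last element 93 to root → [93, 27, 43, 54]
  93 vs smaller child 27 at index 1, swap → [27, 93, 43, 54]
  93 vs only child 54 at index 3, swap → [27, 54, 43, 93]
insert 7:
  append 7 at index 4 → [27, 54, 43, 93, 7]
  7 < parent 54 at index 1, swap → [27, 7, 43, 93, 54]
  7 < parent 27 at index 0, swap → [7, 27, 43, 93, 54]
insert 55:
  append 55 at index 5 → [7, 27, 43, 93, 54, 55] (no swap needed)
insert 34:
  append 34 at index 6 → [7, 27, 43, 93, 54, 55, 34]
  34 < parent 43 at index 2, swap → [7, 27, 34, 93, 54, 55, 43]
insert 38:
  append 38 at index 7 → [7, 27, 34, 93, 54, 55, 43, 38]
  38 < parent 93 at index 3, swap → [7, 27, 34, 38, 54, 55, 43, 93]
insert 61:
  append 61 at index 8 → [7, 27, 34, 38, 54, 55, 43, 93, 61] (no swap needed)

[7, 27, 34, 38, 54, 55, 43, 93, 61]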